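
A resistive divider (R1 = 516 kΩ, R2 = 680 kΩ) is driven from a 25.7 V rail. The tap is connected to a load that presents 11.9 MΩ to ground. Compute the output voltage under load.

The load sits in parallel with R2: R2‖R_L = (680 × 11900) / (680 + 11900) = 643.2 kΩ.
V_out = 25.7 × 643.2 / (516 + 643.2) = 25.7 × 643.2/1159 = 14.3 V.

V_out ≈ 14.3 V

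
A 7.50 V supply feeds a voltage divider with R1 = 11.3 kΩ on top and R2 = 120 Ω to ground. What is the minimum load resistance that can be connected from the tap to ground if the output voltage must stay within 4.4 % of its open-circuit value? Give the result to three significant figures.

Output resistance R_th = R1‖R2 = (11300 × 120)/11420 = 118.7 Ω.
The fractional drop is R_th/(R_th + R_L); requiring this ≤ 0.0440 gives R_L ≥ R_th(1/0.0440 − 1) = 118.7 × 21.73 = 2.58 kΩ.

R_L(min) ≈ 2.58 kΩ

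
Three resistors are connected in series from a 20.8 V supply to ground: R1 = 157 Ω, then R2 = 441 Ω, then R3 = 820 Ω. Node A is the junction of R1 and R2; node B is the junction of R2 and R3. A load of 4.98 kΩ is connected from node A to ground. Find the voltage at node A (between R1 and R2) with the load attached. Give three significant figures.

Below node A the series string R2+R3 = 1261 Ω sits in parallel with the 4980 Ω load: 1006 Ω.
V_A = 20.8 × 1006/(157 + 1006) = 18.0 V.

V ≈ 18.0 V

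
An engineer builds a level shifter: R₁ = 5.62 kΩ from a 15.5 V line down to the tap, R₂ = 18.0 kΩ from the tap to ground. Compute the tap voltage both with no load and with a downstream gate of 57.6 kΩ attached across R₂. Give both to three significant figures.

Open-circuit: V = 15.5 × 18.0/(5.62 + 18.0) = 11.8 V.
With the load, R₂ becomes R₂‖R_L = 13.71 kΩ, so V = 15.5 × 13.71/19.33 = 11.0 V.

Unloaded: 11.8 V; loaded: 11.0 V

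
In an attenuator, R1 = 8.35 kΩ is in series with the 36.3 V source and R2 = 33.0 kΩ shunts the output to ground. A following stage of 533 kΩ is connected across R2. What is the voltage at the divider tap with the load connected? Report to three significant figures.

The load sits in parallel with R2: R2‖R_L = (33.0 × 533) / (33.0 + 533) = 31.08 kΩ.
V_out = 36.3 × 31.08 / (8.35 + 31.08) = 36.3 × 31.08/39.43 = 28.6 V.
(Unloaded it would have been 29.0 V.)

V_out ≈ 28.6 V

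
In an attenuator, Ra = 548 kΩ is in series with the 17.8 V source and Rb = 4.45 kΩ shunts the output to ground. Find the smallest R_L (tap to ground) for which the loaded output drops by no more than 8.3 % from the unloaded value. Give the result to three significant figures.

Output resistance R_th = Ra‖Rb = (548 × 4.45)/552.5 = 4.414 kΩ.
The fractional drop is R_th/(R_th + R_L); requiring this ≤ 0.0830 gives R_L ≥ R_th(1/0.0830 − 1) = 4.414 × 11.05 = 48.8 kΩ.

R_L(min) ≈ 48.8 kΩ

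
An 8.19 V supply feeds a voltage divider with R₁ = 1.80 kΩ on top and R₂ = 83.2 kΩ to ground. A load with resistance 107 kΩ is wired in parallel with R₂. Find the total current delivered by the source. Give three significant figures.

I ≈ 0.168 mA

R₂‖R_L = 46.81 kΩ, so the source sees R₁ + R₂‖R_L = 48.61 kΩ.
I = 8.19 V / 48.61 kΩ = 0.168 mA.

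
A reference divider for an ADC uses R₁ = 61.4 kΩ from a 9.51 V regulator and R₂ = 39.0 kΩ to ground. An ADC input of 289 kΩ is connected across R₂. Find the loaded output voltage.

The load sits in parallel with R₂: R₂‖R_L = (39.0 × 289) / (39.0 + 289) = 34.36 kΩ.
V_out = 9.51 × 34.36 / (61.4 + 34.36) = 9.51 × 34.36/95.76 = 3.41 V.

V_out ≈ 3.41 V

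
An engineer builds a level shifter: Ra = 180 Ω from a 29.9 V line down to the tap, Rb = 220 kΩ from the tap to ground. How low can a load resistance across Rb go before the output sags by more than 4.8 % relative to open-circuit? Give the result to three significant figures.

Output resistance R_th = Ra‖Rb = (180 × 220000)/220200 = 179.9 Ω.
The fractional drop is R_th/(R_th + R_L); requiring this ≤ 0.0480 gives R_L ≥ R_th(1/0.0480 − 1) = 179.9 × 19.83 = 3.57 kΩ.

R_L(min) ≈ 3.57 kΩ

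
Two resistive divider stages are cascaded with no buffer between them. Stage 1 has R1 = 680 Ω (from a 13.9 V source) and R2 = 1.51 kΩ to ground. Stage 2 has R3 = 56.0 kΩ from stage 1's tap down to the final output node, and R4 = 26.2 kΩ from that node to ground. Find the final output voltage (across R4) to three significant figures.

Stage 2 presents R3+R4 = 82200 Ω as a load on stage 1's tap.
Stage 1's lower leg becomes R2‖(R3+R4) = 1483 Ω, so V_mid = 13.9 × 1483/2163 = 9.530 V.
Stage 2 is itself unloaded: V_out = V_mid × R4/(R3+R4) = 9.530 × 26200/82200 = 3.04 V.

V_out ≈ 3.04 V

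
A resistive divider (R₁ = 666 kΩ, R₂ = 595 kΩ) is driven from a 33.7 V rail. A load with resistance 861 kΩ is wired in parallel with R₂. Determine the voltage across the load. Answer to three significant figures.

V_out ≈ 11.6 V

The load sits in parallel with R₂: R₂‖R_L = (595 × 861) / (595 + 861) = 351.9 kΩ.
V_out = 33.7 × 351.9 / (666 + 351.9) = 33.7 × 351.9/1018 = 11.6 V.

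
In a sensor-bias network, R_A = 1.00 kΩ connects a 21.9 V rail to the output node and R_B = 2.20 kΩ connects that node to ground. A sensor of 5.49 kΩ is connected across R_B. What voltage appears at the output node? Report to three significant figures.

The load sits in parallel with R_B: R_B‖R_L = (2.20 × 5.49) / (2.20 + 5.49) = 1.571 kΩ.
V_out = 21.9 × 1.571 / (1.00 + 1.571) = 21.9 × 1.571/2.571 = 13.4 V.

V_out ≈ 13.4 V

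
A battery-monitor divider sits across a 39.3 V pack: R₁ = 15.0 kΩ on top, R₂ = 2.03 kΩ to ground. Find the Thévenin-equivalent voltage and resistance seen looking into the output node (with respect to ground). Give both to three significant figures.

V_th = 4.68 V, R_th = 1.79 kΩ

V_th is the open-circuit tap voltage: 39.3 × 2.03/(15.0 + 2.03) = 4.68 V.
With the supply zeroed, R₁ and R₂ appear in parallel from the tap: R_th = R₁‖R₂ = (15.0 × 2.03)/17.03 = 1.79 kΩ.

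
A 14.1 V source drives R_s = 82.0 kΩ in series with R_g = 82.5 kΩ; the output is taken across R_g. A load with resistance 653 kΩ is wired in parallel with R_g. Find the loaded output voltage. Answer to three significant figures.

The load sits in parallel with R_g: R_g‖R_L = (82.5 × 653) / (82.5 + 653) = 73.25 kΩ.
V_out = 14.1 × 73.25 / (82.0 + 73.25) = 14.1 × 73.25/155.2 = 6.65 V.

V_out ≈ 6.65 V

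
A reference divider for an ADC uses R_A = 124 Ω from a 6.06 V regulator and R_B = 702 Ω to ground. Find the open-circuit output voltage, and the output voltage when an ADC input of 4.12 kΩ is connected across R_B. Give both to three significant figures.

Open-circuit: V = 6.06 × 702/(124 + 702) = 5.15 V.
With the load, R_B becomes R_B‖R_L = 599.8 Ω, so V = 6.06 × 599.8/723.8 = 5.02 V.

Unloaded: 5.15 V; loaded: 5.02 V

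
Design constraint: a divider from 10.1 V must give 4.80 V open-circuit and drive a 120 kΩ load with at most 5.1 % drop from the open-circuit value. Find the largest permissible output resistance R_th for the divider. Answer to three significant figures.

R_th ≤ 6.45 kΩ

Loading drop = R_th/(R_th + R_L) ≤ 0.0510, so R_th ≤ R_L · ε/(1−ε) = 120 kΩ × 0.0510/0.9490 = 6.45 kΩ.
(Any R1, R2 with R2/(R1+R2) = 0.475 and R1‖R2 ≤ 6.45 kΩ will meet the spec.)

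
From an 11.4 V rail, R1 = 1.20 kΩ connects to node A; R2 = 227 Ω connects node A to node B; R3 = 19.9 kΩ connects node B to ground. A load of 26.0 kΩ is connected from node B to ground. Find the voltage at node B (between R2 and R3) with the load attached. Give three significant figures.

At node B, R3 is in parallel with the load: R3‖R_L = 11270 Ω.
Below node A the resistance is R2 + (R3‖R_L) = 11500 Ω, so V_A = 11.4 × 11500/12700 = 10.32 V.
Then V_B = V_A × (R3‖R_L)/(R2 + R3‖R_L) = 10.32 × 11270/11500 = 10.1 V.

V ≈ 10.1 V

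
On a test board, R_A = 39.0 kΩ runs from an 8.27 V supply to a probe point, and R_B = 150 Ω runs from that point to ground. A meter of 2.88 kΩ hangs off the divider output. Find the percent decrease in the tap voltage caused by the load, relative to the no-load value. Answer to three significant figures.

4.93 %

The divider's output (Thévenin) resistance is R_A‖R_B = 149.4 Ω.
Fractional drop under load = R_th/(R_th + R_L) = 149.4 / (149.4 + 2880) = 0.04932.
So the output falls by 4.93 %.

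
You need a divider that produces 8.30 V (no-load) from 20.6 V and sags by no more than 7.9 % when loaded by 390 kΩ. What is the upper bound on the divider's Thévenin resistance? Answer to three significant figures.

Loading drop = R_th/(R_th + R_L) ≤ 0.0790, so R_th ≤ R_L · ε/(1−ε) = 390 kΩ × 0.0790/0.9210 = 33.5 kΩ.

R_th ≤ 33.5 kΩ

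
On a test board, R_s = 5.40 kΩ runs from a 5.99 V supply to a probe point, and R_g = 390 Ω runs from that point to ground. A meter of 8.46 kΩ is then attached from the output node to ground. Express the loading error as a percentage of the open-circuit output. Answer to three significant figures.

The divider's output (Thévenin) resistance is R_s‖R_g = 363.7 Ω.
Fractional drop under load = R_th/(R_th + R_L) = 363.7 / (363.7 + 8460) = 0.04122.
So the output falls by 4.12 %.

4.12 %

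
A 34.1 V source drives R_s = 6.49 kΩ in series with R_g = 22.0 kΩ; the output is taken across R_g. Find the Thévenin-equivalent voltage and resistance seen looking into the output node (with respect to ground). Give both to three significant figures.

V_th is the open-circuit tap voltage: 34.1 × 22.0/(6.49 + 22.0) = 26.3 V.
With the supply zeroed, R_s and R_g appear in parallel from the tap: R_th = R_s‖R_g = (6.49 × 22.0)/28.49 = 5.01 kΩ.

V_th = 26.3 V, R_th = 5.01 kΩ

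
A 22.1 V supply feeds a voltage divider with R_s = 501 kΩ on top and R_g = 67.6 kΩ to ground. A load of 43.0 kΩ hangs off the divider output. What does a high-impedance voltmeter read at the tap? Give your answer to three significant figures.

The load sits in parallel with R_g: R_g‖R_L = (67.6 × 43.0) / (67.6 + 43.0) = 26.28 kΩ.
V_out = 22.1 × 26.28 / (501 + 26.28) = 22.1 × 26.28/527.3 = 1.10 V.
(Unloaded it would have been 2.63 V.)

V_out ≈ 1.10 V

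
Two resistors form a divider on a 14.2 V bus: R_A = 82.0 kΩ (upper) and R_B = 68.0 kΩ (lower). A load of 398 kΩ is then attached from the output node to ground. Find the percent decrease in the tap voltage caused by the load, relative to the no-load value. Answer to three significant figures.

The divider's output (Thévenin) resistance is R_A‖R_B = 37.17 kΩ.
Fractional drop under load = R_th/(R_th + R_L) = 37.17 / (37.17 + 398) = 0.08542.
So the output falls by 8.54 %.

8.54 %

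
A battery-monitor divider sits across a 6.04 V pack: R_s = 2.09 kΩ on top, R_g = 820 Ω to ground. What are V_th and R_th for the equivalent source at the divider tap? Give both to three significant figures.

V_th = 1.70 V, R_th = 589 Ω

V_th is the open-circuit tap voltage: 6.04 × 820/(2090 + 820) = 1.70 V.
With the supply zeroed, R_s and R_g appear in parallel from the tap: R_th = R_s‖R_g = (2090 × 820)/2910 = 589 Ω.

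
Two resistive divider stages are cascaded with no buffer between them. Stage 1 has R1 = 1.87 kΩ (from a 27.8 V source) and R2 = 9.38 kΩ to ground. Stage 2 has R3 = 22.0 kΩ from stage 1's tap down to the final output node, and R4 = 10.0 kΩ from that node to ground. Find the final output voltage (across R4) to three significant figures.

Stage 2 presents R3+R4 = 32.00 kΩ as a load on stage 1's tap.
Stage 1's lower leg becomes R2‖(R3+R4) = 7.254 kΩ, so V_mid = 27.8 × 7.254/9.124 = 22.10 V.
Stage 2 is itself unloaded: V_out = V_mid × R4/(R3+R4) = 22.10 × 10.0/32.00 = 6.91 V.

V_out ≈ 6.91 V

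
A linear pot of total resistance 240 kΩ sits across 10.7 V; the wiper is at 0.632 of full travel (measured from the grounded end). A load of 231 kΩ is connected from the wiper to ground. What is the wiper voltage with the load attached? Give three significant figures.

V ≈ 5.45 V

The wiper splits the pot into (1−α)R = 88.32 kΩ above and αR = 151.7 kΩ below.
Lower section ‖ load = 91.56 kΩ.
V_wiper = 10.7 × 91.56/(88.32 + 91.56) = 5.45 V.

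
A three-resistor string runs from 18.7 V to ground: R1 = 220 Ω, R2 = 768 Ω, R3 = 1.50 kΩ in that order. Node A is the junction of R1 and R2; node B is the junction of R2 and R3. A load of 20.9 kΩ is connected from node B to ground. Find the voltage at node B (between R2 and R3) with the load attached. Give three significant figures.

At node B, R3 is in parallel with the load: R3‖R_L = 1400 Ω.
Below node A the resistance is R2 + (R3‖R_L) = 2168 Ω, so V_A = 18.7 × 2168/2388 = 16.98 V.
Then V_B = V_A × (R3‖R_L)/(R2 + R3‖R_L) = 16.98 × 1400/2168 = 11.0 V.

V ≈ 11.0 V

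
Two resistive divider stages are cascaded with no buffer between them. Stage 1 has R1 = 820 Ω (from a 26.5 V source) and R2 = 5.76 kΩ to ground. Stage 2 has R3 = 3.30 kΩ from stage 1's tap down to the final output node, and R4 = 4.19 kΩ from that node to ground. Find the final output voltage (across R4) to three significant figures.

Stage 2 presents R3+R4 = 7490 Ω as a load on stage 1's tap.
Stage 1's lower leg becomes R2‖(R3+R4) = 3256 Ω, so V_mid = 26.5 × 3256/4076 = 21.17 V.
Stage 2 is itself unloaded: V_out = V_mid × R4/(R3+R4) = 21.17 × 4190/7490 = 11.8 V.

V_out ≈ 11.8 V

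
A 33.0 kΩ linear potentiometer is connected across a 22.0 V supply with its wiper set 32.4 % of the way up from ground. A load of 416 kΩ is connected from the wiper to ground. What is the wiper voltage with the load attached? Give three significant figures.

V ≈ 7.01 V

The wiper splits the pot into (1−α)R = 22.31 kΩ above and αR = 10.69 kΩ below.
Lower section ‖ load = 10.42 kΩ.
V_wiper = 22.0 × 10.42/(22.31 + 10.42) = 7.01 V.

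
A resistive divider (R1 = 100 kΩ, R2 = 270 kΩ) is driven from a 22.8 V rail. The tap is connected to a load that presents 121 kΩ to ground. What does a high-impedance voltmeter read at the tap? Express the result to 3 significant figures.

V_out ≈ 10.4 V

The load sits in parallel with R2: R2‖R_L = (270 × 121) / (270 + 121) = 83.55 kΩ.
V_out = 22.8 × 83.55 / (100 + 83.55) = 22.8 × 83.55/183.6 = 10.4 V.
(Unloaded it would have been 16.6 V.)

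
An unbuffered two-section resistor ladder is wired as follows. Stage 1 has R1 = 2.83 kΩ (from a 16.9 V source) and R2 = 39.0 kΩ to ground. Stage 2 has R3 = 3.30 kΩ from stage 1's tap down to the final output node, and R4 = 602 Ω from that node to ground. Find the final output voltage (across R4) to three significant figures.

Stage 2 presents R3+R4 = 3902 Ω as a load on stage 1's tap.
Stage 1's lower leg becomes R2‖(R3+R4) = 3547 Ω, so V_mid = 16.9 × 3547/6377 = 9.400 V.
Stage 2 is itself unloaded: V_out = V_mid × R4/(R3+R4) = 9.400 × 602/3902 = 1.45 V.

V_out ≈ 1.45 V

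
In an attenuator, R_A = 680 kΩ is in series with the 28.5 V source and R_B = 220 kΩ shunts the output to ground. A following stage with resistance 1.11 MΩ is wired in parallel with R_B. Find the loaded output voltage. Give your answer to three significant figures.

The load sits in parallel with R_B: R_B‖R_L = (220 × 1110) / (220 + 1110) = 183.6 kΩ.
V_out = 28.5 × 183.6 / (680 + 183.6) = 28.5 × 183.6/863.6 = 6.06 V.
(Unloaded it would have been 6.97 V.)

V_out ≈ 6.06 V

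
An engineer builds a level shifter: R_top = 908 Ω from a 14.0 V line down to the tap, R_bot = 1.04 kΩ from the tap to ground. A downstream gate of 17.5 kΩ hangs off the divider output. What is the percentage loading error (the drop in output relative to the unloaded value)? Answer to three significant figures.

The divider's output (Thévenin) resistance is R_top‖R_bot = 484.8 Ω.
Fractional drop under load = R_th/(R_th + R_L) = 484.8 / (484.8 + 17500) = 0.02695.
So the output falls by 2.70 %.

2.70 %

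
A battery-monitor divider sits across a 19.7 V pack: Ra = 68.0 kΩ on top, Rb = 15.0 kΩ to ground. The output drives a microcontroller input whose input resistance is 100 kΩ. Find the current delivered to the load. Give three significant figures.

I_L ≈ 0.0317 mA

Rb‖R_L = 13.04 kΩ; V_out = 19.7 × 13.04/81.04 = 3.171 V.
I_L = V_out / R_L = 3.171 / 100 kΩ = 0.0317 mA.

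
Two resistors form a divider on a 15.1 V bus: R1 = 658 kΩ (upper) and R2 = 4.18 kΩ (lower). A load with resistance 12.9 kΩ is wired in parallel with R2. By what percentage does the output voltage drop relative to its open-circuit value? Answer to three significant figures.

The divider's output (Thévenin) resistance is R1‖R2 = 4.154 kΩ.
Fractional drop under load = R_th/(R_th + R_L) = 4.154 / (4.154 + 12.9) = 0.2436.
So the output falls by 24.4 %.

24.4 %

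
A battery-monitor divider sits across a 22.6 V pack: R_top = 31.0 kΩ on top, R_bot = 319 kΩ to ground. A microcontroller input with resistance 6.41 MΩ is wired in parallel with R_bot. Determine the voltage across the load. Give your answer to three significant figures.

The load sits in parallel with R_bot: R_bot‖R_L = (319 × 6410) / (319 + 6410) = 303.9 kΩ.
V_out = 22.6 × 303.9 / (31.0 + 303.9) = 22.6 × 303.9/334.9 = 20.5 V.

V_out ≈ 20.5 V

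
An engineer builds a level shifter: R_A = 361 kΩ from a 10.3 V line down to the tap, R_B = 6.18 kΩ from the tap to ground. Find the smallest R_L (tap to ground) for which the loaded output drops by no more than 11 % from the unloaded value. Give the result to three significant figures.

R_L(min) ≈ 49.2 kΩ

Output resistance R_th = R_A‖R_B = (361 × 6.18)/367.2 = 6.076 kΩ.
The fractional drop is R_th/(R_th + R_L); requiring this ≤ 0.110 gives R_L ≥ R_th(1/0.110 − 1) = 6.076 × 8.091 = 49.2 kΩ.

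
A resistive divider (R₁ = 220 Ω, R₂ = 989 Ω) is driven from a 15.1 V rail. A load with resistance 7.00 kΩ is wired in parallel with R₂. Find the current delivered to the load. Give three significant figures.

I_L ≈ 1.72 mA

R₂‖R_L = 866.6 Ω; V_out = 15.1 × 866.6/1087 = 12.04 V.
I_L = V_out / R_L = 12.04 / 7.00 kΩ = 1.72 mA.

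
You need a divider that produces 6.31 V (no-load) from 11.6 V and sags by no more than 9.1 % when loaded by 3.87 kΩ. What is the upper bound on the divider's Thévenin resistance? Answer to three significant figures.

Loading drop = R_th/(R_th + R_L) ≤ 0.0910, so R_th ≤ R_L · ε/(1−ε) = 3.87 kΩ × 0.0910/0.9090 = 387 Ω.

R_th ≤ 387 Ω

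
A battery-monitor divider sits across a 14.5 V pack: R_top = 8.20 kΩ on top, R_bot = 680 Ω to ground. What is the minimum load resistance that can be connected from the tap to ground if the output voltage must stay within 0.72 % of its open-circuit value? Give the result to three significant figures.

R_L(min) ≈ 86.6 kΩ

Output resistance R_th = R_top‖R_bot = (8200 × 680)/8880 = 627.9 Ω.
The fractional drop is R_th/(R_th + R_L); requiring this ≤ 0.00720 gives R_L ≥ R_th(1/0.00720 − 1) = 627.9 × 137.9 = 86.6 kΩ.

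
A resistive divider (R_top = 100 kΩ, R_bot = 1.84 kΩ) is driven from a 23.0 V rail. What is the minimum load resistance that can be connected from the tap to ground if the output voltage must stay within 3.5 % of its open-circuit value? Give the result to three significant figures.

R_L(min) ≈ 49.8 kΩ

Output resistance R_th = R_top‖R_bot = (100 × 1.84)/101.8 = 1.807 kΩ.
The fractional drop is R_th/(R_th + R_L); requiring this ≤ 0.0350 gives R_L ≥ R_th(1/0.0350 − 1) = 1.807 × 27.57 = 49.8 kΩ.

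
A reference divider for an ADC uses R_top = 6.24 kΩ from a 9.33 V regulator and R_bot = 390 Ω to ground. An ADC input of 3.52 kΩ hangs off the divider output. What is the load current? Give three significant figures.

R_bot‖R_L = 351.1 Ω; V_out = 9.33 × 351.1/6591 = 0.4970 V.
I_L = V_out / R_L = 0.4970 / 3.52 kΩ = 0.141 mA.

I_L ≈ 0.141 mA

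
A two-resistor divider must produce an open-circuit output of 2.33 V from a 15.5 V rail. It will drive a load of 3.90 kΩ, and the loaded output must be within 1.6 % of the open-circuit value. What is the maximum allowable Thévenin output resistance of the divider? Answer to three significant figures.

Loading drop = R_th/(R_th + R_L) ≤ 0.0160, so R_th ≤ R_L · ε/(1−ε) = 3.90 kΩ × 0.0160/0.9840 = 63.4 Ω.
(Any R1, R2 with R2/(R1+R2) = 0.150 and R1‖R2 ≤ 63.4 Ω will meet the spec.)

R_th ≤ 63.4 Ω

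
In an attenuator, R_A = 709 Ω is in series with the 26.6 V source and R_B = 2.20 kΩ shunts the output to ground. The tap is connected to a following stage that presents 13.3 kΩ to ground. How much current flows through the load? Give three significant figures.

R_B‖R_L = 1888 Ω; V_out = 26.6 × 1888/2597 = 19.34 V.
I_L = V_out / R_L = 19.34 / 13.3 kΩ = 1.45 mA.

I_L ≈ 1.45 mA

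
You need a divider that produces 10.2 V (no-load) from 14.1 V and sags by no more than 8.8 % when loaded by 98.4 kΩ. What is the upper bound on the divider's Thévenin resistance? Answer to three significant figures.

R_th ≤ 9.49 kΩ

Loading drop = R_th/(R_th + R_L) ≤ 0.0880, so R_th ≤ R_L · ε/(1−ε) = 98.4 kΩ × 0.0880/0.9120 = 9.49 kΩ.
(Any R1, R2 with R2/(R1+R2) = 0.723 and R1‖R2 ≤ 9.49 kΩ will meet the spec.)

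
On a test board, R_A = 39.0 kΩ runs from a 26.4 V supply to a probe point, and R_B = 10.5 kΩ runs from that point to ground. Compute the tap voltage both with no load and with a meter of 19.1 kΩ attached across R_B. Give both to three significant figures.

Open-circuit: V = 26.4 × 10.5/(39.0 + 10.5) = 5.60 V.
With the load, R_B becomes R_B‖R_L = 6.775 kΩ, so V = 26.4 × 6.775/45.78 = 3.91 V.

Unloaded: 5.60 V; loaded: 3.91 V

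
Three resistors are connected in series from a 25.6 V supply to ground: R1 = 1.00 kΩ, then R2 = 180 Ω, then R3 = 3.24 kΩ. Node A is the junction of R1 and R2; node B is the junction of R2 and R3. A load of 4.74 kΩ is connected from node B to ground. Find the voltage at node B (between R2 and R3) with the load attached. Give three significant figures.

At node B, R3 is in parallel with the load: R3‖R_L = 1925 Ω.
Below node A the resistance is R2 + (R3‖R_L) = 2105 Ω, so V_A = 25.6 × 2105/3105 = 17.35 V.
Then V_B = V_A × (R3‖R_L)/(R2 + R3‖R_L) = 17.35 × 1925/2105 = 15.9 V.

V ≈ 15.9 V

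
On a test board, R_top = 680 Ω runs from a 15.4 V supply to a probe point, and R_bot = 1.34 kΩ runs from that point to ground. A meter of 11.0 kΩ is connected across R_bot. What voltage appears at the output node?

The load sits in parallel with R_bot: R_bot‖R_L = (1340 × 11000) / (1340 + 11000) = 1194 Ω.
V_out = 15.4 × 1194 / (680 + 1194) = 15.4 × 1194/1874 = 9.81 V.

V_out ≈ 9.81 V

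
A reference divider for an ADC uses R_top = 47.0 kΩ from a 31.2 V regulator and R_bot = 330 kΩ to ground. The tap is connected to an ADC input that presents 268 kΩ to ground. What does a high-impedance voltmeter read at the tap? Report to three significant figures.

The load sits in parallel with R_bot: R_bot‖R_L = (330 × 268) / (330 + 268) = 147.9 kΩ.
V_out = 31.2 × 147.9 / (47.0 + 147.9) = 31.2 × 147.9/194.9 = 23.7 V.
(Unloaded it would have been 27.3 V.)

V_out ≈ 23.7 V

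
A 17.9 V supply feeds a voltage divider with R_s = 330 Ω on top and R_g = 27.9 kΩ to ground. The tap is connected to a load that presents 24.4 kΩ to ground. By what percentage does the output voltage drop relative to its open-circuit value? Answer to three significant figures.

1.32 %

The divider's output (Thévenin) resistance is R_s‖R_g = 326.1 Ω.
Fractional drop under load = R_th/(R_th + R_L) = 326.1 / (326.1 + 24400) = 0.01319.
So the output falls by 1.32 %.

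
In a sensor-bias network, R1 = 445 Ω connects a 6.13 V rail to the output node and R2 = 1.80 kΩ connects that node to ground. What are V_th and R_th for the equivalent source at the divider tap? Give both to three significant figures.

V_th is the open-circuit tap voltage: 6.13 × 1800/(445 + 1800) = 4.91 V.
With the supply zeroed, R1 and R2 appear in parallel from the tap: R_th = R1‖R2 = (445 × 1800)/2245 = 357 Ω.

V_th = 4.91 V, R_th = 357 Ω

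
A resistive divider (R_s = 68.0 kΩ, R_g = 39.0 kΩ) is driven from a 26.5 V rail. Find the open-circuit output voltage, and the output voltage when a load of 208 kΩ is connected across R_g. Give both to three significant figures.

Unloaded: 9.66 V; loaded: 8.63 V

Open-circuit: V = 26.5 × 39.0/(68.0 + 39.0) = 9.66 V.
With the load, R_g becomes R_g‖R_L = 32.84 kΩ, so V = 26.5 × 32.84/100.8 = 8.63 V.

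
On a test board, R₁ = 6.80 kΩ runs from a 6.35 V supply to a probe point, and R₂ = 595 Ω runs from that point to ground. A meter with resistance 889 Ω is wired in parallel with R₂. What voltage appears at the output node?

The load sits in parallel with R₂: R₂‖R_L = (595 × 889) / (595 + 889) = 356.4 Ω.
V_out = 6.35 × 356.4 / (6800 + 356.4) = 6.35 × 356.4/7156 = 0.316 V.
(Unloaded it would have been 0.511 V.)

V_out ≈ 0.316 V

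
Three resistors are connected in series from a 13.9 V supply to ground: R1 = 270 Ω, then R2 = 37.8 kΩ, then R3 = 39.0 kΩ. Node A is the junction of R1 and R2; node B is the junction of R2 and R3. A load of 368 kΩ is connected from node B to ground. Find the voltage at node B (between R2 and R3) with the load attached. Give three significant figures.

At node B, R3 is in parallel with the load: R3‖R_L = 35260 Ω.
Below node A the resistance is R2 + (R3‖R_L) = 73060 Ω, so V_A = 13.9 × 73060/73330 = 13.85 V.
Then V_B = V_A × (R3‖R_L)/(R2 + R3‖R_L) = 13.85 × 35260/73060 = 6.68 V.

V ≈ 6.68 V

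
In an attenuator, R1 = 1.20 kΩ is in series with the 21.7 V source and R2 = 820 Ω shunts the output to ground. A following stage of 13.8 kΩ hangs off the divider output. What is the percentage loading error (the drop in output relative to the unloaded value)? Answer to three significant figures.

The divider's output (Thévenin) resistance is R1‖R2 = 487.1 Ω.
Fractional drop under load = R_th/(R_th + R_L) = 487.1 / (487.1 + 13800) = 0.03410.
So the output falls by 3.41 %.

3.41 %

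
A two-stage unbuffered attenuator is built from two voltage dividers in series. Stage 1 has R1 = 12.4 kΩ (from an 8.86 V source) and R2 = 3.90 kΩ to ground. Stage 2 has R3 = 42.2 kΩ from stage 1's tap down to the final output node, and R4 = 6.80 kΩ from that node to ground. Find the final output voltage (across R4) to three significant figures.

Stage 2 presents R3+R4 = 49.00 kΩ as a load on stage 1's tap.
Stage 1's lower leg becomes R2‖(R3+R4) = 3.612 kΩ, so V_mid = 8.86 × 3.612/16.01 = 1.999 V.
Stage 2 is itself unloaded: V_out = V_mid × R4/(R3+R4) = 1.999 × 6.80/49.00 = 0.277 V.

V_out ≈ 0.277 V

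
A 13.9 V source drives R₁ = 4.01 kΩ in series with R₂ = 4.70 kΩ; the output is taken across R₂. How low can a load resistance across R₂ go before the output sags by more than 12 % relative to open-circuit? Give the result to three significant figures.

Output resistance R_th = R₁‖R₂ = (4.01 × 4.70)/8.710 = 2.164 kΩ.
The fractional drop is R_th/(R_th + R_L); requiring this ≤ 0.120 gives R_L ≥ R_th(1/0.120 − 1) = 2.164 × 7.333 = 15.9 kΩ.

R_L(min) ≈ 15.9 kΩ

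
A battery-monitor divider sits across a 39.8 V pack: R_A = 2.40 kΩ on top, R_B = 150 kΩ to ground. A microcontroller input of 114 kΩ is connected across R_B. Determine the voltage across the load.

V_out ≈ 38.4 V

The load sits in parallel with R_B: R_B‖R_L = (150 × 114) / (150 + 114) = 64.77 kΩ.
V_out = 39.8 × 64.77 / (2.40 + 64.77) = 39.8 × 64.77/67.17 = 38.4 V.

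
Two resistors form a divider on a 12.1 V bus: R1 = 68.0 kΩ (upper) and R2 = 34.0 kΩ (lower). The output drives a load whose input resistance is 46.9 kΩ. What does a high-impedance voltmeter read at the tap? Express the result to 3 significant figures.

V_out ≈ 2.72 V

The load sits in parallel with R2: R2‖R_L = (34.0 × 46.9) / (34.0 + 46.9) = 19.71 kΩ.
V_out = 12.1 × 19.71 / (68.0 + 19.71) = 12.1 × 19.71/87.71 = 2.72 V.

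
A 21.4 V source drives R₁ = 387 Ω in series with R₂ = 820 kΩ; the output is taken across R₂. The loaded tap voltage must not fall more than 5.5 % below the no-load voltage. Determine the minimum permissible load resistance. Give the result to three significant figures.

Output resistance R_th = R₁‖R₂ = (387 × 820000)/820400 = 386.8 Ω.
The fractional drop is R_th/(R_th + R_L); requiring this ≤ 0.0550 gives R_L ≥ R_th(1/0.0550 − 1) = 386.8 × 17.18 = 6.65 kΩ.

R_L(min) ≈ 6.65 kΩ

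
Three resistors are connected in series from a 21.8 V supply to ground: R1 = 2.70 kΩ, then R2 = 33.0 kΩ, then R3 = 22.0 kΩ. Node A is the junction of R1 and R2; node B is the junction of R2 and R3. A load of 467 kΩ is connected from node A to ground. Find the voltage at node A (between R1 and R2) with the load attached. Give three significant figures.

Below node A the series string R2+R3 = 55.00 kΩ sits in parallel with the 467 kΩ load: 49.20 kΩ.
V_A = 21.8 × 49.20/(2.70 + 49.20) = 20.7 V.

V ≈ 20.7 V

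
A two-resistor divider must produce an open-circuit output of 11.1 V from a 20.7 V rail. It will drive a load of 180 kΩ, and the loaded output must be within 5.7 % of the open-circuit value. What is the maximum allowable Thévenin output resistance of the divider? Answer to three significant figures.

Loading drop = R_th/(R_th + R_L) ≤ 0.0570, so R_th ≤ R_L · ε/(1−ε) = 180 kΩ × 0.0570/0.9430 = 10.9 kΩ.
(Any R1, R2 with R2/(R1+R2) = 0.536 and R1‖R2 ≤ 10.9 kΩ will meet the spec.)

R_th ≤ 10.9 kΩ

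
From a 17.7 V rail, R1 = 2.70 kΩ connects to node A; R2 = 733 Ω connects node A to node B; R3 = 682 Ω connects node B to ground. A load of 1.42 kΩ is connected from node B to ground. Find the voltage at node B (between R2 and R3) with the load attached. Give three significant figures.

V ≈ 2.09 V

At node B, R3 is in parallel with the load: R3‖R_L = 460.7 Ω.
Below node A the resistance is R2 + (R3‖R_L) = 1194 Ω, so V_A = 17.7 × 1194/3894 = 5.426 V.
Then V_B = V_A × (R3‖R_L)/(R2 + R3‖R_L) = 5.426 × 460.7/1194 = 2.09 V.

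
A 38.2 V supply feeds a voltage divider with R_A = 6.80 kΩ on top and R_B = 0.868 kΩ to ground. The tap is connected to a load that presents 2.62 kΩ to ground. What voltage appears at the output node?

V_out ≈ 3.34 V

The load sits in parallel with R_B: R_B‖R_L = (868 × 2620) / (868 + 2620) = 652.0 Ω.
V_out = 38.2 × 652.0 / (6800 + 652.0) = 38.2 × 652.0/7452 = 3.34 V.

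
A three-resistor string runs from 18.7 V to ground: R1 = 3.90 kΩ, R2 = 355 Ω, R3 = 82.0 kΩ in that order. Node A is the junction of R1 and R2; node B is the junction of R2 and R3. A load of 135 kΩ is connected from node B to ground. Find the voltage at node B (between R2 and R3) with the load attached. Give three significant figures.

At node B, R3 is in parallel with the load: R3‖R_L = 51010 Ω.
Below node A the resistance is R2 + (R3‖R_L) = 51370 Ω, so V_A = 18.7 × 51370/55270 = 17.38 V.
Then V_B = V_A × (R3‖R_L)/(R2 + R3‖R_L) = 17.38 × 51010/51370 = 17.3 V.

V ≈ 17.3 V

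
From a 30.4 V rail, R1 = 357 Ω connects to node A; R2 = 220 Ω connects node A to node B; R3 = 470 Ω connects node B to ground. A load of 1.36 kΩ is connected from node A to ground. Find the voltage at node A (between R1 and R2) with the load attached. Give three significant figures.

V ≈ 17.1 V

Below node A the series string R2+R3 = 690.0 Ω sits in parallel with the 1360 Ω load: 457.8 Ω.
V_A = 30.4 × 457.8/(357 + 457.8) = 17.1 V.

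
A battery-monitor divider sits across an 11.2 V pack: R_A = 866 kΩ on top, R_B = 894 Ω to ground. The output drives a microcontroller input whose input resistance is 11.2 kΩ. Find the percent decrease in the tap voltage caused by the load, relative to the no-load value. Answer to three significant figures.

The divider's output (Thévenin) resistance is R_A‖R_B = 893.1 Ω.
Fractional drop under load = R_th/(R_th + R_L) = 893.1 / (893.1 + 11200) = 0.07385.
So the output falls by 7.39 %.

7.39 %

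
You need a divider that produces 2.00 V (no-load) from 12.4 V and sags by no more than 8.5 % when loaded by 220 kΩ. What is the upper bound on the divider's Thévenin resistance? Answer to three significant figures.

R_th ≤ 20.4 kΩ

Loading drop = R_th/(R_th + R_L) ≤ 0.0850, so R_th ≤ R_L · ε/(1−ε) = 220 kΩ × 0.0850/0.9150 = 20.4 kΩ.
(Any R1, R2 with R2/(R1+R2) = 0.161 and R1‖R2 ≤ 20.4 kΩ will meet the spec.)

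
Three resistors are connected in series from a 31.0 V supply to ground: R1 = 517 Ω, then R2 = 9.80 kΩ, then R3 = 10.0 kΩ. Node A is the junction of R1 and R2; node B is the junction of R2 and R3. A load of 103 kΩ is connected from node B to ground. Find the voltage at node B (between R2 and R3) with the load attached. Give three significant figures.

At node B, R3 is in parallel with the load: R3‖R_L = 9115 Ω.
Below node A the resistance is R2 + (R3‖R_L) = 18920 Ω, so V_A = 31.0 × 18920/19430 = 30.18 V.
Then V_B = V_A × (R3‖R_L)/(R2 + R3‖R_L) = 30.18 × 9115/18920 = 14.5 V.

V ≈ 14.5 V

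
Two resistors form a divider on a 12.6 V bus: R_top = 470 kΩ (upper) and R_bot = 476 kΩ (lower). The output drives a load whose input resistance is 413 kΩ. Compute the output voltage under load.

The load sits in parallel with R_bot: R_bot‖R_L = (476 × 413) / (476 + 413) = 221.1 kΩ.
V_out = 12.6 × 221.1 / (470 + 221.1) = 12.6 × 221.1/691.1 = 4.03 V.

V_out ≈ 4.03 V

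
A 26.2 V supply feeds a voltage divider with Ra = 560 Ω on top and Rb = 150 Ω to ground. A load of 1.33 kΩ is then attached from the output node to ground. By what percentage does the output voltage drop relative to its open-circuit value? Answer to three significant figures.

8.17 %

Unloaded V = 26.2 × 150/710.0 = 5.5352 V.
Loaded: Rb‖R_L = 134.8 Ω, giving V = 26.2 × 134.8/694.8 = 5.0830 V.
Drop = (5.5352 − 5.0830) / 5.5352 = 8.17 %.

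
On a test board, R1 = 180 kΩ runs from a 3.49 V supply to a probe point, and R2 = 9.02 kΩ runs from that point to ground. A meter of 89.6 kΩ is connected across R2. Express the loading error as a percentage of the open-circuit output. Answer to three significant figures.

8.75 %

The divider's output (Thévenin) resistance is R1‖R2 = 8.590 kΩ.
Fractional drop under load = R_th/(R_th + R_L) = 8.590 / (8.590 + 89.6) = 0.08748.
So the output falls by 8.75 %.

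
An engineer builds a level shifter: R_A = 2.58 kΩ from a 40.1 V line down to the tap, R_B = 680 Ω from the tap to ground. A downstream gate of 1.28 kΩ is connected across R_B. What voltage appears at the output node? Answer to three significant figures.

V_out ≈ 5.89 V

The load sits in parallel with R_B: R_B‖R_L = (680 × 1280) / (680 + 1280) = 444.1 Ω.
V_out = 40.1 × 444.1 / (2580 + 444.1) = 40.1 × 444.1/3024 = 5.89 V.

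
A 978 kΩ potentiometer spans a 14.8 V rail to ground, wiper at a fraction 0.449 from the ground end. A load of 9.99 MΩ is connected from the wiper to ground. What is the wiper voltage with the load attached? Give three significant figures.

The wiper splits the pot into (1−α)R = 538.9 kΩ above and αR = 439.1 kΩ below.
Lower section ‖ load = 420.6 kΩ.
V_wiper = 14.8 × 420.6/(538.9 + 420.6) = 6.49 V.

V ≈ 6.49 V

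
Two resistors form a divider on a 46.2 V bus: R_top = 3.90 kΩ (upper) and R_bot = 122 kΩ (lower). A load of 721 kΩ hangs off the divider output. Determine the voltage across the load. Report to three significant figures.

V_out ≈ 44.5 V

The load sits in parallel with R_bot: R_bot‖R_L = (122 × 721) / (122 + 721) = 104.3 kΩ.
V_out = 46.2 × 104.3 / (3.90 + 104.3) = 46.2 × 104.3/108.2 = 44.5 V.
(Unloaded it would have been 44.8 V.)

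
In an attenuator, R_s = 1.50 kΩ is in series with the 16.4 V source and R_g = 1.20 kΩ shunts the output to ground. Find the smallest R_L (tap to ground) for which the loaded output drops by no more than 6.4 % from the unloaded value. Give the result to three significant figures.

Output resistance R_th = R_s‖R_g = (1500 × 1200)/2700 = 666.7 Ω.
The fractional drop is R_th/(R_th + R_L); requiring this ≤ 0.0640 gives R_L ≥ R_th(1/0.0640 − 1) = 666.7 × 14.62 = 9.75 kΩ.

R_L(min) ≈ 9.75 kΩ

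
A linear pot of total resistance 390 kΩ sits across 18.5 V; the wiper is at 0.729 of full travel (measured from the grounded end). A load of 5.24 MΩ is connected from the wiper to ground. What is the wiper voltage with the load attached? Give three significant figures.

V ≈ 13.3 V

The wiper splits the pot into (1−α)R = 105.7 kΩ above and αR = 284.3 kΩ below.
Lower section ‖ load = 269.7 kΩ.
V_wiper = 18.5 × 269.7/(105.7 + 269.7) = 13.3 V.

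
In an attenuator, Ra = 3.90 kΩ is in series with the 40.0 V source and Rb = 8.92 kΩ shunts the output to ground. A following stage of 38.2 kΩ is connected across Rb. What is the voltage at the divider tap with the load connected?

The load sits in parallel with Rb: Rb‖R_L = (8.92 × 38.2) / (8.92 + 38.2) = 7.231 kΩ.
V_out = 40.0 × 7.231 / (3.90 + 7.231) = 40.0 × 7.231/11.13 = 26.0 V.
(Unloaded it would have been 27.8 V.)

V_out ≈ 26.0 V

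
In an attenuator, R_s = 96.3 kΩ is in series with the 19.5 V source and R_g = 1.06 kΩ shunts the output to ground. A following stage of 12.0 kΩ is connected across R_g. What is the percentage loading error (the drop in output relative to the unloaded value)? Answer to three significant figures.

Unloaded V = 19.5 × 1.06/97.36 = 0.21230 V.
Loaded: R_g‖R_L = 0.9740 kΩ, giving V = 19.5 × 0.9740/97.27 = 0.19525 V.
Drop = (0.21230 − 0.19525) / 0.21230 = 8.04 %.

8.04 %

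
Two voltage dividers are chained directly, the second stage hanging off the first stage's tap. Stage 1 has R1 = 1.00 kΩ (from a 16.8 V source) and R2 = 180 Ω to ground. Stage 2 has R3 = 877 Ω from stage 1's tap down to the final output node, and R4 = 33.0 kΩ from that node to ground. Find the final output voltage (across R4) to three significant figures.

Stage 2 presents R3+R4 = 33880 Ω as a load on stage 1's tap.
Stage 1's lower leg becomes R2‖(R3+R4) = 179.0 Ω, so V_mid = 16.8 × 179.0/1179 = 2.551 V.
Stage 2 is itself unloaded: V_out = V_mid × R4/(R3+R4) = 2.551 × 33000/33880 = 2.49 V.

V_out ≈ 2.49 V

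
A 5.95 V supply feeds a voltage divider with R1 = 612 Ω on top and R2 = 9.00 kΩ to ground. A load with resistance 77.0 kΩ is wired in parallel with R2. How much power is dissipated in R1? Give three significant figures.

Total resistance from the source is R1 + (R2‖R_L) = 8670 Ω, so I = 5.95/8670 Ω = 0.6863 mA.
P = I²·R1 = (0.6863 mA)² × 612 Ω = 0.288 mW.

P ≈ 0.288 mW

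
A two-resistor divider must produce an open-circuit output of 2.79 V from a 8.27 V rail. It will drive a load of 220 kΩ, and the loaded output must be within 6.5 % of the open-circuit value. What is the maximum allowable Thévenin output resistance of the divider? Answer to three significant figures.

R_th ≤ 15.3 kΩ

Loading drop = R_th/(R_th + R_L) ≤ 0.0650, so R_th ≤ R_L · ε/(1−ε) = 220 kΩ × 0.0650/0.9350 = 15.3 kΩ.
(Any R1, R2 with R2/(R1+R2) = 0.337 and R1‖R2 ≤ 15.3 kΩ will meet the spec.)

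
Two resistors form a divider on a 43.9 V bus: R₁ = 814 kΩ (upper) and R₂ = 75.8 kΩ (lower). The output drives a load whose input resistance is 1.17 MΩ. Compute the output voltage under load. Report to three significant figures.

V_out ≈ 3.53 V

The load sits in parallel with R₂: R₂‖R_L = (75.8 × 1170) / (75.8 + 1170) = 71.19 kΩ.
V_out = 43.9 × 71.19 / (814 + 71.19) = 43.9 × 71.19/885.2 = 3.53 V.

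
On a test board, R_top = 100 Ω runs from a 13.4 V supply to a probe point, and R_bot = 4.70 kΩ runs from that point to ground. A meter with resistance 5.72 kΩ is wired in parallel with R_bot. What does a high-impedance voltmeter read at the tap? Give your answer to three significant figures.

The load sits in parallel with R_bot: R_bot‖R_L = (4700 × 5720) / (4700 + 5720) = 2580 Ω.
V_out = 13.4 × 2580 / (100 + 2580) = 13.4 × 2580/2680 = 12.9 V.

V_out ≈ 12.9 V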